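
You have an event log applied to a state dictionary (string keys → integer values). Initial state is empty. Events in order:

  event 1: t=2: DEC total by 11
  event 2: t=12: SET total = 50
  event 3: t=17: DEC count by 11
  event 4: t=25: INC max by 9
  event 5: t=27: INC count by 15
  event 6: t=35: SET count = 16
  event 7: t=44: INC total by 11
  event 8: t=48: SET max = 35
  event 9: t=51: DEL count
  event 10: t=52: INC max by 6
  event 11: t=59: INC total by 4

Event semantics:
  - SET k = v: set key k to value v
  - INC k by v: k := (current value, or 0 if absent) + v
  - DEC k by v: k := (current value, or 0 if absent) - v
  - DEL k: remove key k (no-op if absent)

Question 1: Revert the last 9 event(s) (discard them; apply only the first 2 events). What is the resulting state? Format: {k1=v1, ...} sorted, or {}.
Keep first 2 events (discard last 9):
  after event 1 (t=2: DEC total by 11): {total=-11}
  after event 2 (t=12: SET total = 50): {total=50}

Answer: {total=50}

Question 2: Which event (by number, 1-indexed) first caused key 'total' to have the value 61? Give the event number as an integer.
Looking for first event where total becomes 61:
  event 1: total = -11
  event 2: total = 50
  event 3: total = 50
  event 4: total = 50
  event 5: total = 50
  event 6: total = 50
  event 7: total 50 -> 61  <-- first match

Answer: 7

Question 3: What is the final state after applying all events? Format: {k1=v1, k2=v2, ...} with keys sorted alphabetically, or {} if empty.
  after event 1 (t=2: DEC total by 11): {total=-11}
  after event 2 (t=12: SET total = 50): {total=50}
  after event 3 (t=17: DEC count by 11): {count=-11, total=50}
  after event 4 (t=25: INC max by 9): {count=-11, max=9, total=50}
  after event 5 (t=27: INC count by 15): {count=4, max=9, total=50}
  after event 6 (t=35: SET count = 16): {count=16, max=9, total=50}
  after event 7 (t=44: INC total by 11): {count=16, max=9, total=61}
  after event 8 (t=48: SET max = 35): {count=16, max=35, total=61}
  after event 9 (t=51: DEL count): {max=35, total=61}
  after event 10 (t=52: INC max by 6): {max=41, total=61}
  after event 11 (t=59: INC total by 4): {max=41, total=65}

Answer: {max=41, total=65}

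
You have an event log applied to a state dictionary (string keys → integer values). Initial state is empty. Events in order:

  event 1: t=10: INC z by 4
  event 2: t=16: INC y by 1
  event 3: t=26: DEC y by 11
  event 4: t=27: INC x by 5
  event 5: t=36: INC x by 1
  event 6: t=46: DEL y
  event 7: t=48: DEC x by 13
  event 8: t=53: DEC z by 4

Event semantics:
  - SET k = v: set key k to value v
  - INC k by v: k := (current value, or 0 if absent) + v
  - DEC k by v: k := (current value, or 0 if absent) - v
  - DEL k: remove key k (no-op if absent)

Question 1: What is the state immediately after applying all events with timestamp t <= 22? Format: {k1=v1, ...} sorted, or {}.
Apply events with t <= 22 (2 events):
  after event 1 (t=10: INC z by 4): {z=4}
  after event 2 (t=16: INC y by 1): {y=1, z=4}

Answer: {y=1, z=4}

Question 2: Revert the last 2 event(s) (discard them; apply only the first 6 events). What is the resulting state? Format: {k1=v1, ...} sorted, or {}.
Keep first 6 events (discard last 2):
  after event 1 (t=10: INC z by 4): {z=4}
  after event 2 (t=16: INC y by 1): {y=1, z=4}
  after event 3 (t=26: DEC y by 11): {y=-10, z=4}
  after event 4 (t=27: INC x by 5): {x=5, y=-10, z=4}
  after event 5 (t=36: INC x by 1): {x=6, y=-10, z=4}
  after event 6 (t=46: DEL y): {x=6, z=4}

Answer: {x=6, z=4}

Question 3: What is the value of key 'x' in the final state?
Answer: -7

Derivation:
Track key 'x' through all 8 events:
  event 1 (t=10: INC z by 4): x unchanged
  event 2 (t=16: INC y by 1): x unchanged
  event 3 (t=26: DEC y by 11): x unchanged
  event 4 (t=27: INC x by 5): x (absent) -> 5
  event 5 (t=36: INC x by 1): x 5 -> 6
  event 6 (t=46: DEL y): x unchanged
  event 7 (t=48: DEC x by 13): x 6 -> -7
  event 8 (t=53: DEC z by 4): x unchanged
Final: x = -7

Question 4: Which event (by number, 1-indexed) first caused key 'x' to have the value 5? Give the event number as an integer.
Answer: 4

Derivation:
Looking for first event where x becomes 5:
  event 4: x (absent) -> 5  <-- first match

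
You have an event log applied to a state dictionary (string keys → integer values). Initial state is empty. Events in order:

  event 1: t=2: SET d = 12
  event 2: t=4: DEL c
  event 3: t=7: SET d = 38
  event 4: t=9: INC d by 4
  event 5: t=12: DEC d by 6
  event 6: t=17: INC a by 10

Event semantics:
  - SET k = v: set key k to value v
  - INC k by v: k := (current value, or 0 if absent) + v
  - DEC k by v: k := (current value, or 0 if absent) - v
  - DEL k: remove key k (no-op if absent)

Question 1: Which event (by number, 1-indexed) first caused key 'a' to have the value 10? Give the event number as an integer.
Looking for first event where a becomes 10:
  event 6: a (absent) -> 10  <-- first match

Answer: 6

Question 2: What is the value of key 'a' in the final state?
Track key 'a' through all 6 events:
  event 1 (t=2: SET d = 12): a unchanged
  event 2 (t=4: DEL c): a unchanged
  event 3 (t=7: SET d = 38): a unchanged
  event 4 (t=9: INC d by 4): a unchanged
  event 5 (t=12: DEC d by 6): a unchanged
  event 6 (t=17: INC a by 10): a (absent) -> 10
Final: a = 10

Answer: 10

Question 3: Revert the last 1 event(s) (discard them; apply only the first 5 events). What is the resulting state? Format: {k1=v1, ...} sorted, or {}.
Keep first 5 events (discard last 1):
  after event 1 (t=2: SET d = 12): {d=12}
  after event 2 (t=4: DEL c): {d=12}
  after event 3 (t=7: SET d = 38): {d=38}
  after event 4 (t=9: INC d by 4): {d=42}
  after event 5 (t=12: DEC d by 6): {d=36}

Answer: {d=36}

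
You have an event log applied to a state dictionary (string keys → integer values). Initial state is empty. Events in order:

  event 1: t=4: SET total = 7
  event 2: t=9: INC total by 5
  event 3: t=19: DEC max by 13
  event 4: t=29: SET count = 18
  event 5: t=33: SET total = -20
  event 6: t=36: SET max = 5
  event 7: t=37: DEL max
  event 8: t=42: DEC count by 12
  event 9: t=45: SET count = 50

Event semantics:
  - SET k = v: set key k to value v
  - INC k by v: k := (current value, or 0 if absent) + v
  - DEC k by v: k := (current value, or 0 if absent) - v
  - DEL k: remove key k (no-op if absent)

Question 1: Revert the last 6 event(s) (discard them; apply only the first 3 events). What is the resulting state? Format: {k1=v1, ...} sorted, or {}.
Answer: {max=-13, total=12}

Derivation:
Keep first 3 events (discard last 6):
  after event 1 (t=4: SET total = 7): {total=7}
  after event 2 (t=9: INC total by 5): {total=12}
  after event 3 (t=19: DEC max by 13): {max=-13, total=12}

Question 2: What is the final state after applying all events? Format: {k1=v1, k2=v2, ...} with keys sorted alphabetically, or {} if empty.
Answer: {count=50, total=-20}

Derivation:
  after event 1 (t=4: SET total = 7): {total=7}
  after event 2 (t=9: INC total by 5): {total=12}
  after event 3 (t=19: DEC max by 13): {max=-13, total=12}
  after event 4 (t=29: SET count = 18): {count=18, max=-13, total=12}
  after event 5 (t=33: SET total = -20): {count=18, max=-13, total=-20}
  after event 6 (t=36: SET max = 5): {count=18, max=5, total=-20}
  after event 7 (t=37: DEL max): {count=18, total=-20}
  after event 8 (t=42: DEC count by 12): {count=6, total=-20}
  after event 9 (t=45: SET count = 50): {count=50, total=-20}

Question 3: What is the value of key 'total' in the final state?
Track key 'total' through all 9 events:
  event 1 (t=4: SET total = 7): total (absent) -> 7
  event 2 (t=9: INC total by 5): total 7 -> 12
  event 3 (t=19: DEC max by 13): total unchanged
  event 4 (t=29: SET count = 18): total unchanged
  event 5 (t=33: SET total = -20): total 12 -> -20
  event 6 (t=36: SET max = 5): total unchanged
  event 7 (t=37: DEL max): total unchanged
  event 8 (t=42: DEC count by 12): total unchanged
  event 9 (t=45: SET count = 50): total unchanged
Final: total = -20

Answer: -20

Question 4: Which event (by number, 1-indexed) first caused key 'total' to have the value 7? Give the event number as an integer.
Looking for first event where total becomes 7:
  event 1: total (absent) -> 7  <-- first match

Answer: 1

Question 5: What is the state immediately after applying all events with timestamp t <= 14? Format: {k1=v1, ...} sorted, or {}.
Answer: {total=12}

Derivation:
Apply events with t <= 14 (2 events):
  after event 1 (t=4: SET total = 7): {total=7}
  after event 2 (t=9: INC total by 5): {total=12}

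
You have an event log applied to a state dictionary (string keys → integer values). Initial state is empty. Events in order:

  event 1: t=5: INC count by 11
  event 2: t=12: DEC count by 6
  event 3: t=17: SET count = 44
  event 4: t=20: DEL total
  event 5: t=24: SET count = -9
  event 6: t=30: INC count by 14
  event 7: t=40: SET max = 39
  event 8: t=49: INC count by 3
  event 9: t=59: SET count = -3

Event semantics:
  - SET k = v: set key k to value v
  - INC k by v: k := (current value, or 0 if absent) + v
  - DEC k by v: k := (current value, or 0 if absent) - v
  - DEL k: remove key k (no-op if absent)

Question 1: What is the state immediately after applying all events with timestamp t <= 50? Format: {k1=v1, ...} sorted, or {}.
Apply events with t <= 50 (8 events):
  after event 1 (t=5: INC count by 11): {count=11}
  after event 2 (t=12: DEC count by 6): {count=5}
  after event 3 (t=17: SET count = 44): {count=44}
  after event 4 (t=20: DEL total): {count=44}
  after event 5 (t=24: SET count = -9): {count=-9}
  after event 6 (t=30: INC count by 14): {count=5}
  after event 7 (t=40: SET max = 39): {count=5, max=39}
  after event 8 (t=49: INC count by 3): {count=8, max=39}

Answer: {count=8, max=39}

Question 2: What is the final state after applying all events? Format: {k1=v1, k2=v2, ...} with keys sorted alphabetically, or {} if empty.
Answer: {count=-3, max=39}

Derivation:
  after event 1 (t=5: INC count by 11): {count=11}
  after event 2 (t=12: DEC count by 6): {count=5}
  after event 3 (t=17: SET count = 44): {count=44}
  after event 4 (t=20: DEL total): {count=44}
  after event 5 (t=24: SET count = -9): {count=-9}
  after event 6 (t=30: INC count by 14): {count=5}
  after event 7 (t=40: SET max = 39): {count=5, max=39}
  after event 8 (t=49: INC count by 3): {count=8, max=39}
  after event 9 (t=59: SET count = -3): {count=-3, max=39}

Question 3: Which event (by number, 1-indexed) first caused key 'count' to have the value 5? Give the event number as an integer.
Answer: 2

Derivation:
Looking for first event where count becomes 5:
  event 1: count = 11
  event 2: count 11 -> 5  <-- first match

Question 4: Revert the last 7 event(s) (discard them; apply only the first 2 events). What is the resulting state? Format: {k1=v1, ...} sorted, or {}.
Answer: {count=5}

Derivation:
Keep first 2 events (discard last 7):
  after event 1 (t=5: INC count by 11): {count=11}
  after event 2 (t=12: DEC count by 6): {count=5}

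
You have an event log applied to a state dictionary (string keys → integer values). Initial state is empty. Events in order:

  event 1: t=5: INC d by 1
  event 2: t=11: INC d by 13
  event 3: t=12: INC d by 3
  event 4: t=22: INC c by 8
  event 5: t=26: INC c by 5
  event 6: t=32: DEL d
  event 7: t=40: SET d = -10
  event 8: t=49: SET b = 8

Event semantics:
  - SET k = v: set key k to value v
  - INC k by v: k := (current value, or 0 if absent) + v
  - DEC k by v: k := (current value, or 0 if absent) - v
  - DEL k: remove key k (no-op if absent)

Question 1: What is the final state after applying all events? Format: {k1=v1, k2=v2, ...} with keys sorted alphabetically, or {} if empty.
  after event 1 (t=5: INC d by 1): {d=1}
  after event 2 (t=11: INC d by 13): {d=14}
  after event 3 (t=12: INC d by 3): {d=17}
  after event 4 (t=22: INC c by 8): {c=8, d=17}
  after event 5 (t=26: INC c by 5): {c=13, d=17}
  after event 6 (t=32: DEL d): {c=13}
  after event 7 (t=40: SET d = -10): {c=13, d=-10}
  after event 8 (t=49: SET b = 8): {b=8, c=13, d=-10}

Answer: {b=8, c=13, d=-10}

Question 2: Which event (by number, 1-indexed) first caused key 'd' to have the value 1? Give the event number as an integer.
Answer: 1

Derivation:
Looking for first event where d becomes 1:
  event 1: d (absent) -> 1  <-- first match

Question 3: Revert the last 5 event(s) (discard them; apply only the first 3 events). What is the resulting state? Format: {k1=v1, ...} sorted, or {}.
Keep first 3 events (discard last 5):
  after event 1 (t=5: INC d by 1): {d=1}
  after event 2 (t=11: INC d by 13): {d=14}
  after event 3 (t=12: INC d by 3): {d=17}

Answer: {d=17}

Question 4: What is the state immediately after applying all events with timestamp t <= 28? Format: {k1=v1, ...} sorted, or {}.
Apply events with t <= 28 (5 events):
  after event 1 (t=5: INC d by 1): {d=1}
  after event 2 (t=11: INC d by 13): {d=14}
  after event 3 (t=12: INC d by 3): {d=17}
  after event 4 (t=22: INC c by 8): {c=8, d=17}
  after event 5 (t=26: INC c by 5): {c=13, d=17}

Answer: {c=13, d=17}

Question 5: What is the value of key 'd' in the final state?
Answer: -10

Derivation:
Track key 'd' through all 8 events:
  event 1 (t=5: INC d by 1): d (absent) -> 1
  event 2 (t=11: INC d by 13): d 1 -> 14
  event 3 (t=12: INC d by 3): d 14 -> 17
  event 4 (t=22: INC c by 8): d unchanged
  event 5 (t=26: INC c by 5): d unchanged
  event 6 (t=32: DEL d): d 17 -> (absent)
  event 7 (t=40: SET d = -10): d (absent) -> -10
  event 8 (t=49: SET b = 8): d unchanged
Final: d = -10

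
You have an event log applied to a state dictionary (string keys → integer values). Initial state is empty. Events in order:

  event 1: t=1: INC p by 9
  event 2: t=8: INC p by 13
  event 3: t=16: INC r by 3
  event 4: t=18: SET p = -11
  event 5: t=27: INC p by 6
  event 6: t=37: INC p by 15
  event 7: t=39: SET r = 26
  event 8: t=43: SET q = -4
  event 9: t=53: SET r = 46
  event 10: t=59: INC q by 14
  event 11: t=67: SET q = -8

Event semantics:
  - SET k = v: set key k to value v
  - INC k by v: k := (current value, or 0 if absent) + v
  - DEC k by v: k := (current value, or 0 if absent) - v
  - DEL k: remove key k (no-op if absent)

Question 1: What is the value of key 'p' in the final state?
Track key 'p' through all 11 events:
  event 1 (t=1: INC p by 9): p (absent) -> 9
  event 2 (t=8: INC p by 13): p 9 -> 22
  event 3 (t=16: INC r by 3): p unchanged
  event 4 (t=18: SET p = -11): p 22 -> -11
  event 5 (t=27: INC p by 6): p -11 -> -5
  event 6 (t=37: INC p by 15): p -5 -> 10
  event 7 (t=39: SET r = 26): p unchanged
  event 8 (t=43: SET q = -4): p unchanged
  event 9 (t=53: SET r = 46): p unchanged
  event 10 (t=59: INC q by 14): p unchanged
  event 11 (t=67: SET q = -8): p unchanged
Final: p = 10

Answer: 10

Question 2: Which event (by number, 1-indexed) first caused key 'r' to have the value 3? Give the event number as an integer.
Answer: 3

Derivation:
Looking for first event where r becomes 3:
  event 3: r (absent) -> 3  <-- first match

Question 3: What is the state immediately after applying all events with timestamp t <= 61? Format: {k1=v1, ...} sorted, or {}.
Apply events with t <= 61 (10 events):
  after event 1 (t=1: INC p by 9): {p=9}
  after event 2 (t=8: INC p by 13): {p=22}
  after event 3 (t=16: INC r by 3): {p=22, r=3}
  after event 4 (t=18: SET p = -11): {p=-11, r=3}
  after event 5 (t=27: INC p by 6): {p=-5, r=3}
  after event 6 (t=37: INC p by 15): {p=10, r=3}
  after event 7 (t=39: SET r = 26): {p=10, r=26}
  after event 8 (t=43: SET q = -4): {p=10, q=-4, r=26}
  after event 9 (t=53: SET r = 46): {p=10, q=-4, r=46}
  after event 10 (t=59: INC q by 14): {p=10, q=10, r=46}

Answer: {p=10, q=10, r=46}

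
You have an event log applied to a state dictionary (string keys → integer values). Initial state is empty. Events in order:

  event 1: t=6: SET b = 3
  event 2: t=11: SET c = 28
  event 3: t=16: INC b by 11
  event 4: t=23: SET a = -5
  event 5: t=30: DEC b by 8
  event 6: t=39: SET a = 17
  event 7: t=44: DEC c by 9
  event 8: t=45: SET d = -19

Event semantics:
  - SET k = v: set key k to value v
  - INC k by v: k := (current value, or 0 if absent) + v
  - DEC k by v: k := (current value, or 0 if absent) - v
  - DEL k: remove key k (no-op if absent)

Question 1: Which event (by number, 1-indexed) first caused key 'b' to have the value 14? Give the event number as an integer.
Looking for first event where b becomes 14:
  event 1: b = 3
  event 2: b = 3
  event 3: b 3 -> 14  <-- first match

Answer: 3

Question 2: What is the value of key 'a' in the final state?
Track key 'a' through all 8 events:
  event 1 (t=6: SET b = 3): a unchanged
  event 2 (t=11: SET c = 28): a unchanged
  event 3 (t=16: INC b by 11): a unchanged
  event 4 (t=23: SET a = -5): a (absent) -> -5
  event 5 (t=30: DEC b by 8): a unchanged
  event 6 (t=39: SET a = 17): a -5 -> 17
  event 7 (t=44: DEC c by 9): a unchanged
  event 8 (t=45: SET d = -19): a unchanged
Final: a = 17

Answer: 17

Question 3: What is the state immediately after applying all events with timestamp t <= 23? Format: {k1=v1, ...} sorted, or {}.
Apply events with t <= 23 (4 events):
  after event 1 (t=6: SET b = 3): {b=3}
  after event 2 (t=11: SET c = 28): {b=3, c=28}
  after event 3 (t=16: INC b by 11): {b=14, c=28}
  after event 4 (t=23: SET a = -5): {a=-5, b=14, c=28}

Answer: {a=-5, b=14, c=28}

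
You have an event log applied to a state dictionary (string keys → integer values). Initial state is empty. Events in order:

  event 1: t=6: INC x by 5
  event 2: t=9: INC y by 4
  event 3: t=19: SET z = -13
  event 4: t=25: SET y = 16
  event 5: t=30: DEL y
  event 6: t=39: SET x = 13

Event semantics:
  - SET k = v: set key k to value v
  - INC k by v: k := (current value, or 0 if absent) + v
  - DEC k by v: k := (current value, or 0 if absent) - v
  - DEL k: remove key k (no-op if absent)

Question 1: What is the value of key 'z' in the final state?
Track key 'z' through all 6 events:
  event 1 (t=6: INC x by 5): z unchanged
  event 2 (t=9: INC y by 4): z unchanged
  event 3 (t=19: SET z = -13): z (absent) -> -13
  event 4 (t=25: SET y = 16): z unchanged
  event 5 (t=30: DEL y): z unchanged
  event 6 (t=39: SET x = 13): z unchanged
Final: z = -13

Answer: -13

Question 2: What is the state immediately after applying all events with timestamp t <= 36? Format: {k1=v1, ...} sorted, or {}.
Answer: {x=5, z=-13}

Derivation:
Apply events with t <= 36 (5 events):
  after event 1 (t=6: INC x by 5): {x=5}
  after event 2 (t=9: INC y by 4): {x=5, y=4}
  after event 3 (t=19: SET z = -13): {x=5, y=4, z=-13}
  after event 4 (t=25: SET y = 16): {x=5, y=16, z=-13}
  after event 5 (t=30: DEL y): {x=5, z=-13}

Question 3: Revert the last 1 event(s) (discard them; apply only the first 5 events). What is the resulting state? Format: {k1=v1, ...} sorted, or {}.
Answer: {x=5, z=-13}

Derivation:
Keep first 5 events (discard last 1):
  after event 1 (t=6: INC x by 5): {x=5}
  after event 2 (t=9: INC y by 4): {x=5, y=4}
  after event 3 (t=19: SET z = -13): {x=5, y=4, z=-13}
  after event 4 (t=25: SET y = 16): {x=5, y=16, z=-13}
  after event 5 (t=30: DEL y): {x=5, z=-13}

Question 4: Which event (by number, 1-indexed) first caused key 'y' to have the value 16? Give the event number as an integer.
Answer: 4

Derivation:
Looking for first event where y becomes 16:
  event 2: y = 4
  event 3: y = 4
  event 4: y 4 -> 16  <-- first match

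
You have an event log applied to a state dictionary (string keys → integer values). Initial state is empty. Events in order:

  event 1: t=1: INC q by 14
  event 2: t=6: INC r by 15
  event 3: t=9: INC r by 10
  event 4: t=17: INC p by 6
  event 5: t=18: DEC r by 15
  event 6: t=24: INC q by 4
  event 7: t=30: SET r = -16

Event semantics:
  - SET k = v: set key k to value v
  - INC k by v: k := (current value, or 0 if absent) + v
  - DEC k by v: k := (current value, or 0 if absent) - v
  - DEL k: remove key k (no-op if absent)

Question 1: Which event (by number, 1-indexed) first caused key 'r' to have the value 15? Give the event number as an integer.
Answer: 2

Derivation:
Looking for first event where r becomes 15:
  event 2: r (absent) -> 15  <-- first match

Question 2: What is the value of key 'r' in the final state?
Answer: -16

Derivation:
Track key 'r' through all 7 events:
  event 1 (t=1: INC q by 14): r unchanged
  event 2 (t=6: INC r by 15): r (absent) -> 15
  event 3 (t=9: INC r by 10): r 15 -> 25
  event 4 (t=17: INC p by 6): r unchanged
  event 5 (t=18: DEC r by 15): r 25 -> 10
  event 6 (t=24: INC q by 4): r unchanged
  event 7 (t=30: SET r = -16): r 10 -> -16
Final: r = -16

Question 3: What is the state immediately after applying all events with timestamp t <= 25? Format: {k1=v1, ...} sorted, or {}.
Answer: {p=6, q=18, r=10}

Derivation:
Apply events with t <= 25 (6 events):
  after event 1 (t=1: INC q by 14): {q=14}
  after event 2 (t=6: INC r by 15): {q=14, r=15}
  after event 3 (t=9: INC r by 10): {q=14, r=25}
  after event 4 (t=17: INC p by 6): {p=6, q=14, r=25}
  after event 5 (t=18: DEC r by 15): {p=6, q=14, r=10}
  after event 6 (t=24: INC q by 4): {p=6, q=18, r=10}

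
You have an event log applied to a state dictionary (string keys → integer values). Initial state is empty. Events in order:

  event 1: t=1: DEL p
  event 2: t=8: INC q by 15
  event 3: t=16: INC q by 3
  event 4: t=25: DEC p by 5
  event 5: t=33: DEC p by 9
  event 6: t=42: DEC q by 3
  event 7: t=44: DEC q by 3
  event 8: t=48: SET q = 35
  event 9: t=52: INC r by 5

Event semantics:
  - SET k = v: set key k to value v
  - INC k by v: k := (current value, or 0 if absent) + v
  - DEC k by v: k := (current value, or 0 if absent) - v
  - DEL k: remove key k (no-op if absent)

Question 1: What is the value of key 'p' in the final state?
Track key 'p' through all 9 events:
  event 1 (t=1: DEL p): p (absent) -> (absent)
  event 2 (t=8: INC q by 15): p unchanged
  event 3 (t=16: INC q by 3): p unchanged
  event 4 (t=25: DEC p by 5): p (absent) -> -5
  event 5 (t=33: DEC p by 9): p -5 -> -14
  event 6 (t=42: DEC q by 3): p unchanged
  event 7 (t=44: DEC q by 3): p unchanged
  event 8 (t=48: SET q = 35): p unchanged
  event 9 (t=52: INC r by 5): p unchanged
Final: p = -14

Answer: -14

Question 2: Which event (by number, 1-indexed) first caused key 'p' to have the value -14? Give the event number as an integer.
Answer: 5

Derivation:
Looking for first event where p becomes -14:
  event 4: p = -5
  event 5: p -5 -> -14  <-- first match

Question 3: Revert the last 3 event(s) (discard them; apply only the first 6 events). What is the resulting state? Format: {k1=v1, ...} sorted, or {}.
Keep first 6 events (discard last 3):
  after event 1 (t=1: DEL p): {}
  after event 2 (t=8: INC q by 15): {q=15}
  after event 3 (t=16: INC q by 3): {q=18}
  after event 4 (t=25: DEC p by 5): {p=-5, q=18}
  after event 5 (t=33: DEC p by 9): {p=-14, q=18}
  after event 6 (t=42: DEC q by 3): {p=-14, q=15}

Answer: {p=-14, q=15}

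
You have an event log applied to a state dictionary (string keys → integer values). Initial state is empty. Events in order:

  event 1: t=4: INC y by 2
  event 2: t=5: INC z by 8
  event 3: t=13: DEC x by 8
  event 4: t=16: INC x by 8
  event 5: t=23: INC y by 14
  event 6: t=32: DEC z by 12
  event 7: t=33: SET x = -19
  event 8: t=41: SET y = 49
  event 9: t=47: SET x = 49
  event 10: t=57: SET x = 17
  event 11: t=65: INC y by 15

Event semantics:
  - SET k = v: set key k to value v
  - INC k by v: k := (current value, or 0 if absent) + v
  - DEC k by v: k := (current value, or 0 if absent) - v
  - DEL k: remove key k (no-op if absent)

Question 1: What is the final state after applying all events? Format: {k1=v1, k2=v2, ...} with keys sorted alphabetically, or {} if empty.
  after event 1 (t=4: INC y by 2): {y=2}
  after event 2 (t=5: INC z by 8): {y=2, z=8}
  after event 3 (t=13: DEC x by 8): {x=-8, y=2, z=8}
  after event 4 (t=16: INC x by 8): {x=0, y=2, z=8}
  after event 5 (t=23: INC y by 14): {x=0, y=16, z=8}
  after event 6 (t=32: DEC z by 12): {x=0, y=16, z=-4}
  after event 7 (t=33: SET x = -19): {x=-19, y=16, z=-4}
  after event 8 (t=41: SET y = 49): {x=-19, y=49, z=-4}
  after event 9 (t=47: SET x = 49): {x=49, y=49, z=-4}
  after event 10 (t=57: SET x = 17): {x=17, y=49, z=-4}
  after event 11 (t=65: INC y by 15): {x=17, y=64, z=-4}

Answer: {x=17, y=64, z=-4}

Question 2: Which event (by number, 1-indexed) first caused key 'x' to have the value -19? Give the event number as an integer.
Answer: 7

Derivation:
Looking for first event where x becomes -19:
  event 3: x = -8
  event 4: x = 0
  event 5: x = 0
  event 6: x = 0
  event 7: x 0 -> -19  <-- first match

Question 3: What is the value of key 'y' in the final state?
Track key 'y' through all 11 events:
  event 1 (t=4: INC y by 2): y (absent) -> 2
  event 2 (t=5: INC z by 8): y unchanged
  event 3 (t=13: DEC x by 8): y unchanged
  event 4 (t=16: INC x by 8): y unchanged
  event 5 (t=23: INC y by 14): y 2 -> 16
  event 6 (t=32: DEC z by 12): y unchanged
  event 7 (t=33: SET x = -19): y unchanged
  event 8 (t=41: SET y = 49): y 16 -> 49
  event 9 (t=47: SET x = 49): y unchanged
  event 10 (t=57: SET x = 17): y unchanged
  event 11 (t=65: INC y by 15): y 49 -> 64
Final: y = 64

Answer: 64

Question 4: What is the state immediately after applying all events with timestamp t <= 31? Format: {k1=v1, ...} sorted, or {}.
Answer: {x=0, y=16, z=8}

Derivation:
Apply events with t <= 31 (5 events):
  after event 1 (t=4: INC y by 2): {y=2}
  after event 2 (t=5: INC z by 8): {y=2, z=8}
  after event 3 (t=13: DEC x by 8): {x=-8, y=2, z=8}
  after event 4 (t=16: INC x by 8): {x=0, y=2, z=8}
  after event 5 (t=23: INC y by 14): {x=0, y=16, z=8}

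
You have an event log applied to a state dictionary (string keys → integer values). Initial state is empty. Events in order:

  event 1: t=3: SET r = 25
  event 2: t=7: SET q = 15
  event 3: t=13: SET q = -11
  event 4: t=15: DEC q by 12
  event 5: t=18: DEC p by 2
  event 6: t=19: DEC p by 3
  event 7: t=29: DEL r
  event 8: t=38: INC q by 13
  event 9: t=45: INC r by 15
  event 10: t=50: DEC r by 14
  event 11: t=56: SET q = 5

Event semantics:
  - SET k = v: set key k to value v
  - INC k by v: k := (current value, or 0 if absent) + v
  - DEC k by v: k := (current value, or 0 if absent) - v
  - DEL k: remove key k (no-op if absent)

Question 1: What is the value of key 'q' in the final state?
Answer: 5

Derivation:
Track key 'q' through all 11 events:
  event 1 (t=3: SET r = 25): q unchanged
  event 2 (t=7: SET q = 15): q (absent) -> 15
  event 3 (t=13: SET q = -11): q 15 -> -11
  event 4 (t=15: DEC q by 12): q -11 -> -23
  event 5 (t=18: DEC p by 2): q unchanged
  event 6 (t=19: DEC p by 3): q unchanged
  event 7 (t=29: DEL r): q unchanged
  event 8 (t=38: INC q by 13): q -23 -> -10
  event 9 (t=45: INC r by 15): q unchanged
  event 10 (t=50: DEC r by 14): q unchanged
  event 11 (t=56: SET q = 5): q -10 -> 5
Final: q = 5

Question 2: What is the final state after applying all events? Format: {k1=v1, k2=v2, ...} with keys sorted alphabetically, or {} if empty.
  after event 1 (t=3: SET r = 25): {r=25}
  after event 2 (t=7: SET q = 15): {q=15, r=25}
  after event 3 (t=13: SET q = -11): {q=-11, r=25}
  after event 4 (t=15: DEC q by 12): {q=-23, r=25}
  after event 5 (t=18: DEC p by 2): {p=-2, q=-23, r=25}
  after event 6 (t=19: DEC p by 3): {p=-5, q=-23, r=25}
  after event 7 (t=29: DEL r): {p=-5, q=-23}
  after event 8 (t=38: INC q by 13): {p=-5, q=-10}
  after event 9 (t=45: INC r by 15): {p=-5, q=-10, r=15}
  after event 10 (t=50: DEC r by 14): {p=-5, q=-10, r=1}
  after event 11 (t=56: SET q = 5): {p=-5, q=5, r=1}

Answer: {p=-5, q=5, r=1}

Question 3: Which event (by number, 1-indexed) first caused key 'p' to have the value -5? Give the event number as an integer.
Looking for first event where p becomes -5:
  event 5: p = -2
  event 6: p -2 -> -5  <-- first match

Answer: 6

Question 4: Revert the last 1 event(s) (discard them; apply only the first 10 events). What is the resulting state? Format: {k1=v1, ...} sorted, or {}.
Keep first 10 events (discard last 1):
  after event 1 (t=3: SET r = 25): {r=25}
  after event 2 (t=7: SET q = 15): {q=15, r=25}
  after event 3 (t=13: SET q = -11): {q=-11, r=25}
  after event 4 (t=15: DEC q by 12): {q=-23, r=25}
  after event 5 (t=18: DEC p by 2): {p=-2, q=-23, r=25}
  after event 6 (t=19: DEC p by 3): {p=-5, q=-23, r=25}
  after event 7 (t=29: DEL r): {p=-5, q=-23}
  after event 8 (t=38: INC q by 13): {p=-5, q=-10}
  after event 9 (t=45: INC r by 15): {p=-5, q=-10, r=15}
  after event 10 (t=50: DEC r by 14): {p=-5, q=-10, r=1}

Answer: {p=-5, q=-10, r=1}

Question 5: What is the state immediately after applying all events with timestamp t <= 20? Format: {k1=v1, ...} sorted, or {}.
Answer: {p=-5, q=-23, r=25}

Derivation:
Apply events with t <= 20 (6 events):
  after event 1 (t=3: SET r = 25): {r=25}
  after event 2 (t=7: SET q = 15): {q=15, r=25}
  after event 3 (t=13: SET q = -11): {q=-11, r=25}
  after event 4 (t=15: DEC q by 12): {q=-23, r=25}
  after event 5 (t=18: DEC p by 2): {p=-2, q=-23, r=25}
  after event 6 (t=19: DEC p by 3): {p=-5, q=-23, r=25}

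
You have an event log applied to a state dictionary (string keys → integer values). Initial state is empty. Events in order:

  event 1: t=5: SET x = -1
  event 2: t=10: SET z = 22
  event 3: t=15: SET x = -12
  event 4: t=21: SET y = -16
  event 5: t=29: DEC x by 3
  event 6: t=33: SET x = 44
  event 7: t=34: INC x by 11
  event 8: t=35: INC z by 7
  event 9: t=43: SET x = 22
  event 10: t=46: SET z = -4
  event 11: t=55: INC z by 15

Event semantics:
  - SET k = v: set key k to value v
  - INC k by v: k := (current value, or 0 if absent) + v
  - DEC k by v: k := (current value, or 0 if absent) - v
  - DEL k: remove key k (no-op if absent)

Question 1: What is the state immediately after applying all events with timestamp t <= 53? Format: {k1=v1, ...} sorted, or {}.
Answer: {x=22, y=-16, z=-4}

Derivation:
Apply events with t <= 53 (10 events):
  after event 1 (t=5: SET x = -1): {x=-1}
  after event 2 (t=10: SET z = 22): {x=-1, z=22}
  after event 3 (t=15: SET x = -12): {x=-12, z=22}
  after event 4 (t=21: SET y = -16): {x=-12, y=-16, z=22}
  after event 5 (t=29: DEC x by 3): {x=-15, y=-16, z=22}
  after event 6 (t=33: SET x = 44): {x=44, y=-16, z=22}
  after event 7 (t=34: INC x by 11): {x=55, y=-16, z=22}
  after event 8 (t=35: INC z by 7): {x=55, y=-16, z=29}
  after event 9 (t=43: SET x = 22): {x=22, y=-16, z=29}
  after event 10 (t=46: SET z = -4): {x=22, y=-16, z=-4}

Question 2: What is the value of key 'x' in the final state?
Answer: 22

Derivation:
Track key 'x' through all 11 events:
  event 1 (t=5: SET x = -1): x (absent) -> -1
  event 2 (t=10: SET z = 22): x unchanged
  event 3 (t=15: SET x = -12): x -1 -> -12
  event 4 (t=21: SET y = -16): x unchanged
  event 5 (t=29: DEC x by 3): x -12 -> -15
  event 6 (t=33: SET x = 44): x -15 -> 44
  event 7 (t=34: INC x by 11): x 44 -> 55
  event 8 (t=35: INC z by 7): x unchanged
  event 9 (t=43: SET x = 22): x 55 -> 22
  event 10 (t=46: SET z = -4): x unchanged
  event 11 (t=55: INC z by 15): x unchanged
Final: x = 22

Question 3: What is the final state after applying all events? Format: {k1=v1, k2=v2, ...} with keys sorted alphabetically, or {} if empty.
  after event 1 (t=5: SET x = -1): {x=-1}
  after event 2 (t=10: SET z = 22): {x=-1, z=22}
  after event 3 (t=15: SET x = -12): {x=-12, z=22}
  after event 4 (t=21: SET y = -16): {x=-12, y=-16, z=22}
  after event 5 (t=29: DEC x by 3): {x=-15, y=-16, z=22}
  after event 6 (t=33: SET x = 44): {x=44, y=-16, z=22}
  after event 7 (t=34: INC x by 11): {x=55, y=-16, z=22}
  after event 8 (t=35: INC z by 7): {x=55, y=-16, z=29}
  after event 9 (t=43: SET x = 22): {x=22, y=-16, z=29}
  after event 10 (t=46: SET z = -4): {x=22, y=-16, z=-4}
  after event 11 (t=55: INC z by 15): {x=22, y=-16, z=11}

Answer: {x=22, y=-16, z=11}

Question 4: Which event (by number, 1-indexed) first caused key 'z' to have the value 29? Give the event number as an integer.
Looking for first event where z becomes 29:
  event 2: z = 22
  event 3: z = 22
  event 4: z = 22
  event 5: z = 22
  event 6: z = 22
  event 7: z = 22
  event 8: z 22 -> 29  <-- first match

Answer: 8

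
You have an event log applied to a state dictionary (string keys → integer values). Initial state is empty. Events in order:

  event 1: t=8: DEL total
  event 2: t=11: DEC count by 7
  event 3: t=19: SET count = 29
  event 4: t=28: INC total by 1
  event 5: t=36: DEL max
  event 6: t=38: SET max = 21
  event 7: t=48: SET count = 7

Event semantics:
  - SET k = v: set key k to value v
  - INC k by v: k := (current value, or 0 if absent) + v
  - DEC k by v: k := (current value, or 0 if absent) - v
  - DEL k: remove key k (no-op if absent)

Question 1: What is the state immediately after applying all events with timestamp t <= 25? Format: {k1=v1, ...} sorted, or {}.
Answer: {count=29}

Derivation:
Apply events with t <= 25 (3 events):
  after event 1 (t=8: DEL total): {}
  after event 2 (t=11: DEC count by 7): {count=-7}
  after event 3 (t=19: SET count = 29): {count=29}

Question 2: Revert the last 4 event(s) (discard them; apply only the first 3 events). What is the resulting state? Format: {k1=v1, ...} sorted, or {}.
Keep first 3 events (discard last 4):
  after event 1 (t=8: DEL total): {}
  after event 2 (t=11: DEC count by 7): {count=-7}
  after event 3 (t=19: SET count = 29): {count=29}

Answer: {count=29}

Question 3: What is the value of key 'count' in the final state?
Track key 'count' through all 7 events:
  event 1 (t=8: DEL total): count unchanged
  event 2 (t=11: DEC count by 7): count (absent) -> -7
  event 3 (t=19: SET count = 29): count -7 -> 29
  event 4 (t=28: INC total by 1): count unchanged
  event 5 (t=36: DEL max): count unchanged
  event 6 (t=38: SET max = 21): count unchanged
  event 7 (t=48: SET count = 7): count 29 -> 7
Final: count = 7

Answer: 7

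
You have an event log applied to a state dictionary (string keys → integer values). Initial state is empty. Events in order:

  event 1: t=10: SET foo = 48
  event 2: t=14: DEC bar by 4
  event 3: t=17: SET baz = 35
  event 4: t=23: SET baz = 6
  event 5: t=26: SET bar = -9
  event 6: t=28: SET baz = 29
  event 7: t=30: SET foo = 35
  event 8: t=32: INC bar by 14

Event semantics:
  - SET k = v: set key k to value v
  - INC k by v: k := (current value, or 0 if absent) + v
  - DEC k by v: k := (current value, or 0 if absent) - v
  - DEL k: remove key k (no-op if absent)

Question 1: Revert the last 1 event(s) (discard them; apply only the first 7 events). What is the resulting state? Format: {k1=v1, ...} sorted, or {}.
Keep first 7 events (discard last 1):
  after event 1 (t=10: SET foo = 48): {foo=48}
  after event 2 (t=14: DEC bar by 4): {bar=-4, foo=48}
  after event 3 (t=17: SET baz = 35): {bar=-4, baz=35, foo=48}
  after event 4 (t=23: SET baz = 6): {bar=-4, baz=6, foo=48}
  after event 5 (t=26: SET bar = -9): {bar=-9, baz=6, foo=48}
  after event 6 (t=28: SET baz = 29): {bar=-9, baz=29, foo=48}
  after event 7 (t=30: SET foo = 35): {bar=-9, baz=29, foo=35}

Answer: {bar=-9, baz=29, foo=35}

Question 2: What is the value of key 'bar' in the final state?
Answer: 5

Derivation:
Track key 'bar' through all 8 events:
  event 1 (t=10: SET foo = 48): bar unchanged
  event 2 (t=14: DEC bar by 4): bar (absent) -> -4
  event 3 (t=17: SET baz = 35): bar unchanged
  event 4 (t=23: SET baz = 6): bar unchanged
  event 5 (t=26: SET bar = -9): bar -4 -> -9
  event 6 (t=28: SET baz = 29): bar unchanged
  event 7 (t=30: SET foo = 35): bar unchanged
  event 8 (t=32: INC bar by 14): bar -9 -> 5
Final: bar = 5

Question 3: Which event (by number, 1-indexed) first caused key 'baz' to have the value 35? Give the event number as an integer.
Answer: 3

Derivation:
Looking for first event where baz becomes 35:
  event 3: baz (absent) -> 35  <-- first match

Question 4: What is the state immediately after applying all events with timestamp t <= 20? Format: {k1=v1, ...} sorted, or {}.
Apply events with t <= 20 (3 events):
  after event 1 (t=10: SET foo = 48): {foo=48}
  after event 2 (t=14: DEC bar by 4): {bar=-4, foo=48}
  after event 3 (t=17: SET baz = 35): {bar=-4, baz=35, foo=48}

Answer: {bar=-4, baz=35, foo=48}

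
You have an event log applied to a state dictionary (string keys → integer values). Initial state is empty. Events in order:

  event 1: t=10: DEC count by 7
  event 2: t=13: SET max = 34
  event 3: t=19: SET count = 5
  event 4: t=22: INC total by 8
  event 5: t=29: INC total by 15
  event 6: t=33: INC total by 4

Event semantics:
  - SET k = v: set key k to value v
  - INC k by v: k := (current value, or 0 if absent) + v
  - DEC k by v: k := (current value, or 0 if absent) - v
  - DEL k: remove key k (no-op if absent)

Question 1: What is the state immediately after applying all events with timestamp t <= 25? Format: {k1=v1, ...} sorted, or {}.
Answer: {count=5, max=34, total=8}

Derivation:
Apply events with t <= 25 (4 events):
  after event 1 (t=10: DEC count by 7): {count=-7}
  after event 2 (t=13: SET max = 34): {count=-7, max=34}
  after event 3 (t=19: SET count = 5): {count=5, max=34}
  after event 4 (t=22: INC total by 8): {count=5, max=34, total=8}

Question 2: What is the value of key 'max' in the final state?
Track key 'max' through all 6 events:
  event 1 (t=10: DEC count by 7): max unchanged
  event 2 (t=13: SET max = 34): max (absent) -> 34
  event 3 (t=19: SET count = 5): max unchanged
  event 4 (t=22: INC total by 8): max unchanged
  event 5 (t=29: INC total by 15): max unchanged
  event 6 (t=33: INC total by 4): max unchanged
Final: max = 34

Answer: 34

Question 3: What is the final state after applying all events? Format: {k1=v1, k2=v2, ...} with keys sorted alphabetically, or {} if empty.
  after event 1 (t=10: DEC count by 7): {count=-7}
  after event 2 (t=13: SET max = 34): {count=-7, max=34}
  after event 3 (t=19: SET count = 5): {count=5, max=34}
  after event 4 (t=22: INC total by 8): {count=5, max=34, total=8}
  after event 5 (t=29: INC total by 15): {count=5, max=34, total=23}
  after event 6 (t=33: INC total by 4): {count=5, max=34, total=27}

Answer: {count=5, max=34, total=27}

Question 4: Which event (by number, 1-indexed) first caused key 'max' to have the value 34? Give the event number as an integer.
Answer: 2

Derivation:
Looking for first event where max becomes 34:
  event 2: max (absent) -> 34  <-- first match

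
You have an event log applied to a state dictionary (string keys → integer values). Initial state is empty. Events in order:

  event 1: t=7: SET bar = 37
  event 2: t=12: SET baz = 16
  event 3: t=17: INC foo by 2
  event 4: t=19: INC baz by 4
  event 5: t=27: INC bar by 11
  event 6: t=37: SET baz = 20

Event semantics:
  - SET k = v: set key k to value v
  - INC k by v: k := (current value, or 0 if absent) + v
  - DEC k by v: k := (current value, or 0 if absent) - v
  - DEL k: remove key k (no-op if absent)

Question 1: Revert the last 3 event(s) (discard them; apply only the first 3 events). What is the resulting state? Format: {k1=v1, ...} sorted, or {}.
Answer: {bar=37, baz=16, foo=2}

Derivation:
Keep first 3 events (discard last 3):
  after event 1 (t=7: SET bar = 37): {bar=37}
  after event 2 (t=12: SET baz = 16): {bar=37, baz=16}
  after event 3 (t=17: INC foo by 2): {bar=37, baz=16, foo=2}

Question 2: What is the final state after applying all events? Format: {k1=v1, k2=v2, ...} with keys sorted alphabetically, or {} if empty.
Answer: {bar=48, baz=20, foo=2}

Derivation:
  after event 1 (t=7: SET bar = 37): {bar=37}
  after event 2 (t=12: SET baz = 16): {bar=37, baz=16}
  after event 3 (t=17: INC foo by 2): {bar=37, baz=16, foo=2}
  after event 4 (t=19: INC baz by 4): {bar=37, baz=20, foo=2}
  after event 5 (t=27: INC bar by 11): {bar=48, baz=20, foo=2}
  after event 6 (t=37: SET baz = 20): {bar=48, baz=20, foo=2}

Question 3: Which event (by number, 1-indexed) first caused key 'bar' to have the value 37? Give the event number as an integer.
Answer: 1

Derivation:
Looking for first event where bar becomes 37:
  event 1: bar (absent) -> 37  <-- first match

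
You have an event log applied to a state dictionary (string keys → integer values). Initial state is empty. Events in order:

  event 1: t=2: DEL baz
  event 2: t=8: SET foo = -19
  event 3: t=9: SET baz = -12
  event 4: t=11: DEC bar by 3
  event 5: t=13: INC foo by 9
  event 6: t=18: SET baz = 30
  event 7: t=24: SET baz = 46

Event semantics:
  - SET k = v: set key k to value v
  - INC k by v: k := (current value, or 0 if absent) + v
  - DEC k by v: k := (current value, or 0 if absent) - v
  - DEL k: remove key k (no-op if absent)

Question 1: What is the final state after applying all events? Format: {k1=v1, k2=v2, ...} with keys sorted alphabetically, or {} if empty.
  after event 1 (t=2: DEL baz): {}
  after event 2 (t=8: SET foo = -19): {foo=-19}
  after event 3 (t=9: SET baz = -12): {baz=-12, foo=-19}
  after event 4 (t=11: DEC bar by 3): {bar=-3, baz=-12, foo=-19}
  after event 5 (t=13: INC foo by 9): {bar=-3, baz=-12, foo=-10}
  after event 6 (t=18: SET baz = 30): {bar=-3, baz=30, foo=-10}
  after event 7 (t=24: SET baz = 46): {bar=-3, baz=46, foo=-10}

Answer: {bar=-3, baz=46, foo=-10}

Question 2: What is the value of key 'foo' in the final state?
Answer: -10

Derivation:
Track key 'foo' through all 7 events:
  event 1 (t=2: DEL baz): foo unchanged
  event 2 (t=8: SET foo = -19): foo (absent) -> -19
  event 3 (t=9: SET baz = -12): foo unchanged
  event 4 (t=11: DEC bar by 3): foo unchanged
  event 5 (t=13: INC foo by 9): foo -19 -> -10
  event 6 (t=18: SET baz = 30): foo unchanged
  event 7 (t=24: SET baz = 46): foo unchanged
Final: foo = -10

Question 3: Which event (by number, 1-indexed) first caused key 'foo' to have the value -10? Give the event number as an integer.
Looking for first event where foo becomes -10:
  event 2: foo = -19
  event 3: foo = -19
  event 4: foo = -19
  event 5: foo -19 -> -10  <-- first match

Answer: 5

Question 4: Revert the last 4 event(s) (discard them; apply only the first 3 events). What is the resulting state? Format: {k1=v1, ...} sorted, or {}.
Answer: {baz=-12, foo=-19}

Derivation:
Keep first 3 events (discard last 4):
  after event 1 (t=2: DEL baz): {}
  after event 2 (t=8: SET foo = -19): {foo=-19}
  after event 3 (t=9: SET baz = -12): {baz=-12, foo=-19}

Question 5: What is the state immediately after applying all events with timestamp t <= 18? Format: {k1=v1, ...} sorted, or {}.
Apply events with t <= 18 (6 events):
  after event 1 (t=2: DEL baz): {}
  after event 2 (t=8: SET foo = -19): {foo=-19}
  after event 3 (t=9: SET baz = -12): {baz=-12, foo=-19}
  after event 4 (t=11: DEC bar by 3): {bar=-3, baz=-12, foo=-19}
  after event 5 (t=13: INC foo by 9): {bar=-3, baz=-12, foo=-10}
  after event 6 (t=18: SET baz = 30): {bar=-3, baz=30, foo=-10}

Answer: {bar=-3, baz=30, foo=-10}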